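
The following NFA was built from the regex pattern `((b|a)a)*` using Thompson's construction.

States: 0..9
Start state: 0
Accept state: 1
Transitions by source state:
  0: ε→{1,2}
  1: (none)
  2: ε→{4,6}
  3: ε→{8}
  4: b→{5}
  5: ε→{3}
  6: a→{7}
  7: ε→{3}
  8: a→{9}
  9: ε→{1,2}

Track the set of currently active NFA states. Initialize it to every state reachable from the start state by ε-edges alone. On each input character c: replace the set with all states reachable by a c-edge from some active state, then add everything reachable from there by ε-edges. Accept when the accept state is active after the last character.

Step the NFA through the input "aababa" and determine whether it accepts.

S₀ = ε-closure({0}) = {0,1,2,4,6}
'a' @ 1: {3,7,8}
'a' @ 2: {1,2,4,6,9}  [accepting]
'b' @ 3: {3,5,8}
'a' @ 4: {1,2,4,6,9}  [accepting]
'b' @ 5: {3,5,8}
'a' @ 6: {1,2,4,6,9}  [accepting]
after full input: {1,2,4,6,9}  (accept=1 in)

Answer: ACCEPT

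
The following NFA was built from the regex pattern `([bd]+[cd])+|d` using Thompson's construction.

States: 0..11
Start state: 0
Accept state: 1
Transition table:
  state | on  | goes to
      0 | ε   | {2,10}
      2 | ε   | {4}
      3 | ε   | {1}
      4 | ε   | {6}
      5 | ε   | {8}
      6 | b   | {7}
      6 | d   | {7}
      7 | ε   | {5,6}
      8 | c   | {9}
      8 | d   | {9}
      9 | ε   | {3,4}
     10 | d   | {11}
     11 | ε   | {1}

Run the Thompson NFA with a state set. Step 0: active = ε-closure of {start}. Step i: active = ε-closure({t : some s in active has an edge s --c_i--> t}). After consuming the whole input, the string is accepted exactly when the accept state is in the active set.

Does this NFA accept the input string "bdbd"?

initial (ε-close {0}): {0,2,4,6,10}
'b' @ 1: {5,6,7,8}
'd' @ 2: {1,3,4,5,6,7,8,9}  ✓accept
'b' @ 3: {5,6,7,8}
'd' @ 4: {1,3,4,5,6,7,8,9}  ✓accept
final: {1,3,4,5,6,7,8,9}; accept 1 in set

Answer: ACCEPT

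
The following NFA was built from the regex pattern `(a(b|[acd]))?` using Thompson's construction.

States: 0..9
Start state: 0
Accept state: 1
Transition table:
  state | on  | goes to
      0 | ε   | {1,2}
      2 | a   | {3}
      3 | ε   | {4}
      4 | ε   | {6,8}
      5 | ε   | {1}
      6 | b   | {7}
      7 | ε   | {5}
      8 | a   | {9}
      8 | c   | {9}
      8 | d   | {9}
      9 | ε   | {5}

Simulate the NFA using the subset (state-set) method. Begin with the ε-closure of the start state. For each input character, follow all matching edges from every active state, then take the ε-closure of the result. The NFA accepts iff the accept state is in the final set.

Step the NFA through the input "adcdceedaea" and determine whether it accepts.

start: ε-closure({0}) = {0,1,2}
'a' @ 1: {3,4,6,8}
'd' @ 2: {1,5,9}  [accepting]
'c' @ 3: {}  — no active states
rest 'dceedaea' ignored (set empty)
final: {}; accept 1 not in set

Answer: REJECT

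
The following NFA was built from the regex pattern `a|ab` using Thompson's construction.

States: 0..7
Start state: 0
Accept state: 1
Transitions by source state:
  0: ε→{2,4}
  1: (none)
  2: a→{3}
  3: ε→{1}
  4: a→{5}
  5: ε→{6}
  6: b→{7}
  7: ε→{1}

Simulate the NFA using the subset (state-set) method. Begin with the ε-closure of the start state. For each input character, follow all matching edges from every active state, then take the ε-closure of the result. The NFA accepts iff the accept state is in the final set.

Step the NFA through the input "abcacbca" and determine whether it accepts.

Answer: REJECT

Trace:
initial (ε-close {0}): {0,2,4}
'a' @ 1: {1,3,5,6}  (accept∈set)
'b' @ 2: {1,7}  (accept∈set)
'c' @ 3: {}  — no active states
rest 'acbca' ignored (set empty)
end set {} — state 1 not in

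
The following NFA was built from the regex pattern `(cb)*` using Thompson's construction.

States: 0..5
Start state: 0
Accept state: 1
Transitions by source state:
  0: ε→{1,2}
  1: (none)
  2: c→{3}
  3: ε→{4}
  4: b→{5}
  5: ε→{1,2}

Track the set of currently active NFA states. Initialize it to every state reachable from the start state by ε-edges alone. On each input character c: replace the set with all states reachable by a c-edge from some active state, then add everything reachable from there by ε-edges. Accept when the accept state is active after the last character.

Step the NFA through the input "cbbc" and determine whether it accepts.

S₀ = ε-closure({0}) = {0,1,2}
'c' @ 1: {3,4}
'b' @ 2: {1,2,5}  [accepting]
'b' @ 3: {}  — state set empty
rest 'c' ignored (set empty)
final: {}; accept 1 not in set

Answer: REJECT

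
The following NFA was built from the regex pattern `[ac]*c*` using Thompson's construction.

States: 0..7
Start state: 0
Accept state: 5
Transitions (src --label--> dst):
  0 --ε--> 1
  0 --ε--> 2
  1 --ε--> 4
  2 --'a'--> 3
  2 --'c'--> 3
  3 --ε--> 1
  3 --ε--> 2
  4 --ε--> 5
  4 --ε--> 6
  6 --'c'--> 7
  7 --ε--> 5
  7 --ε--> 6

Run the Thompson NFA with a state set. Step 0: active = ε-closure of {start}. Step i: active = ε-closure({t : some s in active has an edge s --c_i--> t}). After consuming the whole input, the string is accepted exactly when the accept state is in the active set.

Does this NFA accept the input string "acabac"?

Answer: REJECT

Trace:
start: ε-closure({0}) = {0,1,2,4,5,6}
'a' @ 1: {1,2,3,4,5,6}  [accepting]
'c' @ 2: {1,2,3,4,5,6,7}  [accepting]
'a' @ 3: {1,2,3,4,5,6}  [accepting]
'b' @ 4: {}  — no active states
rest 'ac' ignored (set empty)
after full input: {}  (accept=5 not in)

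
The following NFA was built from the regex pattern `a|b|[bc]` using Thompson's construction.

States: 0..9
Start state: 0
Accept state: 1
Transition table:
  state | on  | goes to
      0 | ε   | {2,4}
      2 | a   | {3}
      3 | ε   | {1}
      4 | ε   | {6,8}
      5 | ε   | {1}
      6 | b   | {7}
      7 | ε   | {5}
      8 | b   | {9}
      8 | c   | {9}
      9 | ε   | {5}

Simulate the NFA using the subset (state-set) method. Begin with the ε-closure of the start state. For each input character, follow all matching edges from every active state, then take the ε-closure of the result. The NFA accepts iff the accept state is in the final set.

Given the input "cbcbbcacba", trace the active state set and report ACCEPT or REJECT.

Answer: REJECT

Trace:
initial (ε-close {0}): {0,2,4,6,8}
'c' @ 1: {1,5,9}  [accepting]
'b' @ 2: {}  — state set empty
rest 'cbbcacba' ignored (set empty)
end set {} — state 1 not in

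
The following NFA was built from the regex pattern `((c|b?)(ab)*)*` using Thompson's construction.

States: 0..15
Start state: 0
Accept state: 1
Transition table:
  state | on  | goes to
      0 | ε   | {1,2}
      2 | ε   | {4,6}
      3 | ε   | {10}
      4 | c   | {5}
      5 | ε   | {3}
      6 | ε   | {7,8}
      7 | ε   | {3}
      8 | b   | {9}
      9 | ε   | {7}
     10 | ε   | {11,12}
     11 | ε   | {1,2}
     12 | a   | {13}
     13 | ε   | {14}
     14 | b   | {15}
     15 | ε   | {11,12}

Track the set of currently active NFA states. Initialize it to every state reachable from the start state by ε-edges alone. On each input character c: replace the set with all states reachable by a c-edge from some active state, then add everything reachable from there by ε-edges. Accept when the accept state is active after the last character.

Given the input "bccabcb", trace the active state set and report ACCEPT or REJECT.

Answer: ACCEPT

Derivation:
S₀ = ε-closure({0}) = {0,1,2,3,4,6,7,8,10,11,12}
'b' @ 1: {1,2,3,4,6,7,8,9,10,11,12}  (accept∈set)
'c' @ 2: {1,2,3,4,5,6,7,8,10,11,12}  (accept∈set)
'c' @ 3: {1,2,3,4,5,6,7,8,10,11,12}  (accept∈set)
'a' @ 4: {13,14}
'b' @ 5: {1,2,3,4,6,7,8,10,11,12,15}  (accept∈set)
'c' @ 6: {1,2,3,4,5,6,7,8,10,11,12}  (accept∈set)
'b' @ 7: {1,2,3,4,6,7,8,9,10,11,12}  (accept∈set)
final: {1,2,3,4,6,7,8,9,10,11,12}; accept 1 in set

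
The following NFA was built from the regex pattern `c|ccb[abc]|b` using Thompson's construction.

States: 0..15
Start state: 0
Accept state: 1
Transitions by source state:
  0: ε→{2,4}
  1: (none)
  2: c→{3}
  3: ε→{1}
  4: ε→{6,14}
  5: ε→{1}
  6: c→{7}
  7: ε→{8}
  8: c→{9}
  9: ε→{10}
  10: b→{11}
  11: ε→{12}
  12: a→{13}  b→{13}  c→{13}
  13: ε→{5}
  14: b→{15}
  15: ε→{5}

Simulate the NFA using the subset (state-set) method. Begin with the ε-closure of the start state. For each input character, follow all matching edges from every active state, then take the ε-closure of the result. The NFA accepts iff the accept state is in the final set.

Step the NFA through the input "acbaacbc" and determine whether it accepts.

Answer: REJECT

Steps:
start: ε-closure({0}) = {0,2,4,6,14}
'a' @ 1: {}  — no active states
rest 'cbaacbc' ignored (set empty)
end set {} — state 1 not in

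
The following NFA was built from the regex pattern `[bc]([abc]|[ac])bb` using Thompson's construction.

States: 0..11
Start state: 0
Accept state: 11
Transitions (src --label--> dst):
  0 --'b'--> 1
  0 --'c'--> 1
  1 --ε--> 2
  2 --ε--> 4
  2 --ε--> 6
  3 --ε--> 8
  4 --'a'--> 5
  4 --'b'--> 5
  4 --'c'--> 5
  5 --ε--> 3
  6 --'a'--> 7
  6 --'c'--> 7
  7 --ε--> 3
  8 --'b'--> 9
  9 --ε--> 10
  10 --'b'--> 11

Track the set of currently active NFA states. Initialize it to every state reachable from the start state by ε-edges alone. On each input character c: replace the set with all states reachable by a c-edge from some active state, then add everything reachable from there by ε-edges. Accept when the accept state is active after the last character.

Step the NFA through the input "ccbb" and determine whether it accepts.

initial (ε-close {0}): {0}
'c' @ 1: {1,2,4,6}
'c' @ 2: {3,5,7,8}
'b' @ 3: {9,10}
'b' @ 4: {11}  [accepting]
end set {11} — state 11 in

Answer: ACCEPT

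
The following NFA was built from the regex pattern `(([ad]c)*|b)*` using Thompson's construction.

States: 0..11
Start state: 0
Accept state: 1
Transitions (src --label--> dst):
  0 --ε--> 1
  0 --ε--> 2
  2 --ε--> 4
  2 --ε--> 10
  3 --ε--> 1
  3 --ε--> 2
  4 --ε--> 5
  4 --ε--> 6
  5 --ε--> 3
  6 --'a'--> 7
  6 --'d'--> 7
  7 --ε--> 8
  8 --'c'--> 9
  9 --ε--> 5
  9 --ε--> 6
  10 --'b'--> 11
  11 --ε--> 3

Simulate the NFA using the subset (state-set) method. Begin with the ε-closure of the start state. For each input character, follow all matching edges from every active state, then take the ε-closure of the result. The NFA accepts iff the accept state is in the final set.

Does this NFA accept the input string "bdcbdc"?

Answer: ACCEPT

Steps:
S₀ = ε-closure({0}) = {0,1,2,3,4,5,6,10}
'b' @ 1: {1,2,3,4,5,6,10,11}  [accepting]
'd' @ 2: {7,8}
'c' @ 3: {1,2,3,4,5,6,9,10}  [accepting]
'b' @ 4: {1,2,3,4,5,6,10,11}  [accepting]
'd' @ 5: {7,8}
'c' @ 6: {1,2,3,4,5,6,9,10}  [accepting]
after full input: {1,2,3,4,5,6,9,10}  (accept=1 in)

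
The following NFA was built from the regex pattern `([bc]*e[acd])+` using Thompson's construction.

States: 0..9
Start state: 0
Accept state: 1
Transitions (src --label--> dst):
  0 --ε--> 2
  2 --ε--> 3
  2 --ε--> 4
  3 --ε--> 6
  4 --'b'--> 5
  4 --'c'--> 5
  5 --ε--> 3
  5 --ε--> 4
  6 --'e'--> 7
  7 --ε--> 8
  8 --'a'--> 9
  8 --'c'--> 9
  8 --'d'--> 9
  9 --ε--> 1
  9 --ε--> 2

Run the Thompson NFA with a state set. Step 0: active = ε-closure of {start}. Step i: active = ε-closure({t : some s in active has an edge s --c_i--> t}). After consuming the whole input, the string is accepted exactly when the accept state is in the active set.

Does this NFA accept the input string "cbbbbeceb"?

Answer: REJECT

Derivation:
initial (ε-close {0}): {0,2,3,4,6}
'c' @ 1: {3,4,5,6}
'b' @ 2: {3,4,5,6}
'b' @ 3: {3,4,5,6}
'b' @ 4: {3,4,5,6}
'b' @ 5: {3,4,5,6}
'e' @ 6: {7,8}
'c' @ 7: {1,2,3,4,6,9}  ✓accept
'e' @ 8: {7,8}
'b' @ 9: {}  — dead — no transitions
end set {} — state 1 not in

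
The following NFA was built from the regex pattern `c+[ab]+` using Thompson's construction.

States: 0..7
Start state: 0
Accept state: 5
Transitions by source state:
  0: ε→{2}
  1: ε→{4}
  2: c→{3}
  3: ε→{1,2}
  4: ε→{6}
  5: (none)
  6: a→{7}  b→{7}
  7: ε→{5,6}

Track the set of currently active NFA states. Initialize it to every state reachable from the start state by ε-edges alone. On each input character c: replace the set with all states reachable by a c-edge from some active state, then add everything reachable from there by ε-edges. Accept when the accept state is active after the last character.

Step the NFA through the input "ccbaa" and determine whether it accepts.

initial (ε-close {0}): {0,2}
'c' @ 1: {1,2,3,4,6}
'c' @ 2: {1,2,3,4,6}
'b' @ 3: {5,6,7}  (accept∈set)
'a' @ 4: {5,6,7}  (accept∈set)
'a' @ 5: {5,6,7}  (accept∈set)
final: {5,6,7}; accept 5 in set

Answer: ACCEPT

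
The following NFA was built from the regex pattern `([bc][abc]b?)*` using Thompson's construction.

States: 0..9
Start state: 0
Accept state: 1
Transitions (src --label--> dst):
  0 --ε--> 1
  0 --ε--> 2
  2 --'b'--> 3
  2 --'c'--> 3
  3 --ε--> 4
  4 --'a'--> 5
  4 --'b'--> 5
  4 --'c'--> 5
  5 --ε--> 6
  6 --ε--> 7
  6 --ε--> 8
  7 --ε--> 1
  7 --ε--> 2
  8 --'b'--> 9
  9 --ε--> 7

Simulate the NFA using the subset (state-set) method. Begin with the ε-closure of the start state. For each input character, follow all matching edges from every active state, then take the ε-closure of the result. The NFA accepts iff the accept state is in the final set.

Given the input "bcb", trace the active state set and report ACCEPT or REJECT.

Answer: ACCEPT

Trace:
S₀ = ε-closure({0}) = {0,1,2}
'b' @ 1: {3,4}
'c' @ 2: {1,2,5,6,7,8}  (accept∈set)
'b' @ 3: {1,2,3,4,7,9}  (accept∈set)
final: {1,2,3,4,7,9}; accept 1 in set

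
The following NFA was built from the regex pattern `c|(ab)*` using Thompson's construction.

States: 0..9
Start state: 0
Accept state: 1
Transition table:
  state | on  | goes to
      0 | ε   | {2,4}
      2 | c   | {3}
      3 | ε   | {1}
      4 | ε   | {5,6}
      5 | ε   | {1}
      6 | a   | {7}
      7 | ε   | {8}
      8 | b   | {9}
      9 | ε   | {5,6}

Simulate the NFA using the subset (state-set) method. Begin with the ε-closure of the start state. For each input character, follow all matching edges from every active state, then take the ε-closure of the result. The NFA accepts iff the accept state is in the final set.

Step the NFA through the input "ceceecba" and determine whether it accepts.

start: ε-closure({0}) = {0,1,2,4,5,6}
'c' @ 1: {1,3}  ✓accept
'e' @ 2: {}  — state set empty
rest 'ceecba' ignored (set empty)
after full input: {}  (accept=1 not in)

Answer: REJECT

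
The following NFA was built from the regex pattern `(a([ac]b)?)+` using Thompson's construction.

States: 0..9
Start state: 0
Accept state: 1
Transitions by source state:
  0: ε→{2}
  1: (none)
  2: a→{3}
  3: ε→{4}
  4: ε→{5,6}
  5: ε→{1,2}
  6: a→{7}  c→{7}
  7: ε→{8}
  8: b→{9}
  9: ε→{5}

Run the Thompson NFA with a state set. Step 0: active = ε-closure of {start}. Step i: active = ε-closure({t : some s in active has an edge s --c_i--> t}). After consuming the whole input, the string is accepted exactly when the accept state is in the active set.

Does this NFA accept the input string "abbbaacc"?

Answer: REJECT

Steps:
S₀ = ε-closure({0}) = {0,2}
'a' @ 1: {1,2,3,4,5,6}  (accept∈set)
'b' @ 2: {}  — no active states
rest 'bbaacc' ignored (set empty)
final: {}; accept 1 not in set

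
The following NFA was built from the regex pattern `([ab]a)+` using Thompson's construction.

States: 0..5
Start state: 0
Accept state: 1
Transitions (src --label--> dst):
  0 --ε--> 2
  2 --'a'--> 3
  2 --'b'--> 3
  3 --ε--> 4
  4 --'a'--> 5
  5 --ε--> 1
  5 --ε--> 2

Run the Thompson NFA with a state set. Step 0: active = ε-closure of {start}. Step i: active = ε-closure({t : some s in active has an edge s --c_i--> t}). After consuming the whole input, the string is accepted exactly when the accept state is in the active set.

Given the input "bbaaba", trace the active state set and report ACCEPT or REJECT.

start: ε-closure({0}) = {0,2}
'b' @ 1: {3,4}
'b' @ 2: {}  — no active states
rest 'aaba' ignored (set empty)
end set {} — state 1 not in

Answer: REJECT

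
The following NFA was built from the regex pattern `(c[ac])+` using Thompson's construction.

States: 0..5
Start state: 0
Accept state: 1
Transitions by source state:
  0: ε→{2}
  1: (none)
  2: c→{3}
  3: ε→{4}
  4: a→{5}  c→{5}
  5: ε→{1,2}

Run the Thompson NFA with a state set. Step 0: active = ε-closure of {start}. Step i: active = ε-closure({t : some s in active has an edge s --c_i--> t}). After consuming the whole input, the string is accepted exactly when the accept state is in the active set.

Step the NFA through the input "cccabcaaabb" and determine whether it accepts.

start: ε-closure({0}) = {0,2}
'c' @ 1: {3,4}
'c' @ 2: {1,2,5}  (accept∈set)
'c' @ 3: {3,4}
'a' @ 4: {1,2,5}  (accept∈set)
'b' @ 5: {}  — state set empty
rest 'caaabb' ignored (set empty)
final: {}; accept 1 not in set

Answer: REJECT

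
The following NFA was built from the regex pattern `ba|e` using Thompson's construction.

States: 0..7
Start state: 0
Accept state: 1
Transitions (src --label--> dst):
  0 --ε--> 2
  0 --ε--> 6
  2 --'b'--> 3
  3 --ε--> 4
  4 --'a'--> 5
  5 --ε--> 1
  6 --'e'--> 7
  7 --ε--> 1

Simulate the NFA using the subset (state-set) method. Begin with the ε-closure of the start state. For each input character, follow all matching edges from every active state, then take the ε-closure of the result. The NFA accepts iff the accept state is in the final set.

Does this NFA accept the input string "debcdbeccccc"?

Answer: REJECT

Derivation:
S₀ = ε-closure({0}) = {0,2,6}
'd' @ 1: {}  — dead — no transitions
rest 'ebcdbeccccc' ignored (set empty)
final: {}; accept 1 not in set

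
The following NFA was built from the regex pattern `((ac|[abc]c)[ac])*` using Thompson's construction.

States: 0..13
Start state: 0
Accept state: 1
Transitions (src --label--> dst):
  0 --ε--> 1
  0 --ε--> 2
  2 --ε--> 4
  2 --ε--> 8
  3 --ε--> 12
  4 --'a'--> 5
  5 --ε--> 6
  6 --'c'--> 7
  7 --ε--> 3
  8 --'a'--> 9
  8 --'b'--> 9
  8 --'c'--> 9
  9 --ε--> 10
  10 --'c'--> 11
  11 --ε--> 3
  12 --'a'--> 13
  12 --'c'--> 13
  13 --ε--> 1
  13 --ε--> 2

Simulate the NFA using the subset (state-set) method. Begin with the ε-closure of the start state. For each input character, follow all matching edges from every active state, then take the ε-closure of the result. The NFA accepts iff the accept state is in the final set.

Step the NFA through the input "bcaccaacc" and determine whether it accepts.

start: ε-closure({0}) = {0,1,2,4,8}
'b' @ 1: {9,10}
'c' @ 2: {3,11,12}
'a' @ 3: {1,2,4,8,13}  ✓accept
'c' @ 4: {9,10}
'c' @ 5: {3,11,12}
'a' @ 6: {1,2,4,8,13}  ✓accept
'a' @ 7: {5,6,9,10}
'c' @ 8: {3,7,11,12}
'c' @ 9: {1,2,4,8,13}  ✓accept
after full input: {1,2,4,8,13}  (accept=1 in)

Answer: ACCEPT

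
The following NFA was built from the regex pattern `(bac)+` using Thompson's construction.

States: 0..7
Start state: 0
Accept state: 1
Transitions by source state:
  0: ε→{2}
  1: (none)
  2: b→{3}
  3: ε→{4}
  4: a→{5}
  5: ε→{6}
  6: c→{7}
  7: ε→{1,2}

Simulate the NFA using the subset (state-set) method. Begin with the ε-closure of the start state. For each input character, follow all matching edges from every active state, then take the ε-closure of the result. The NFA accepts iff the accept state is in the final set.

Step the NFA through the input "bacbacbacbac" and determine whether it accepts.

start: ε-closure({0}) = {0,2}
'b' @ 1: {3,4}
'a' @ 2: {5,6}
'c' @ 3: {1,2,7}  [accepting]
'b' @ 4: {3,4}
'a' @ 5: {5,6}
'c' @ 6: {1,2,7}  [accepting]
'b' @ 7: {3,4}
'a' @ 8: {5,6}
'c' @ 9: {1,2,7}  [accepting]
'b' @ 10: {3,4}
'a' @ 11: {5,6}
'c' @ 12: {1,2,7}  [accepting]
after full input: {1,2,7}  (accept=1 in)

Answer: ACCEPT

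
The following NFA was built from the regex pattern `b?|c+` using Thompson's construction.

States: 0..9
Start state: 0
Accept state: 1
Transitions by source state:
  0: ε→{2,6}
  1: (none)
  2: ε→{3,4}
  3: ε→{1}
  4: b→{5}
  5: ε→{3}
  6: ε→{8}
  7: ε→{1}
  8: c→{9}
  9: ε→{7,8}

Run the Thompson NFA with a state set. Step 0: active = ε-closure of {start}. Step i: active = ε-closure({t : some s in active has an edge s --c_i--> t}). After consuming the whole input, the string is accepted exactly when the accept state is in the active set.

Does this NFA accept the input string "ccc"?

S₀ = ε-closure({0}) = {0,1,2,3,4,6,8}
'c' @ 1: {1,7,8,9}  [accepting]
'c' @ 2: {1,7,8,9}  [accepting]
'c' @ 3: {1,7,8,9}  [accepting]
final: {1,7,8,9}; accept 1 in set

Answer: ACCEPT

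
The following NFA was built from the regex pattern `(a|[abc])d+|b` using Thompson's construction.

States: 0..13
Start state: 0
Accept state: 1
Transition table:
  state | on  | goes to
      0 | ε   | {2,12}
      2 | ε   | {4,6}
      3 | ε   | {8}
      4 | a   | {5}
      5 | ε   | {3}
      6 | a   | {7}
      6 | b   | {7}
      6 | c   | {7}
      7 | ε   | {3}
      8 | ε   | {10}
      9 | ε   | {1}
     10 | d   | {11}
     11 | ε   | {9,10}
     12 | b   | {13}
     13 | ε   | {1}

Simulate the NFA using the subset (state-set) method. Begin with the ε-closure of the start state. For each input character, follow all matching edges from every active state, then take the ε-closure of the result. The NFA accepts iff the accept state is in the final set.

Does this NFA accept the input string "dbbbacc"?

start: ε-closure({0}) = {0,2,4,6,12}
'd' @ 1: {}  — state set empty
rest 'bbbacc' ignored (set empty)
end set {} — state 1 not in

Answer: REJECT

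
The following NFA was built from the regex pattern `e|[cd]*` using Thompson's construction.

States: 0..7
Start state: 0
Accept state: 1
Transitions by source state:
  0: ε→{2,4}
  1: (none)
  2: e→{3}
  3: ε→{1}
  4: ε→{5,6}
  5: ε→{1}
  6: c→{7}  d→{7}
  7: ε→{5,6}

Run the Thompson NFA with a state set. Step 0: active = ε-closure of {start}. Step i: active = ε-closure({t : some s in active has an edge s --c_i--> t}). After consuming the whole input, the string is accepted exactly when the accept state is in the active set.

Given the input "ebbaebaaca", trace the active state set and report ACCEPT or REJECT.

Answer: REJECT

Trace:
start: ε-closure({0}) = {0,1,2,4,5,6}
'e' @ 1: {1,3}  ✓accept
'b' @ 2: {}  — state set empty
rest 'baebaaca' ignored (set empty)
end set {} — state 1 not in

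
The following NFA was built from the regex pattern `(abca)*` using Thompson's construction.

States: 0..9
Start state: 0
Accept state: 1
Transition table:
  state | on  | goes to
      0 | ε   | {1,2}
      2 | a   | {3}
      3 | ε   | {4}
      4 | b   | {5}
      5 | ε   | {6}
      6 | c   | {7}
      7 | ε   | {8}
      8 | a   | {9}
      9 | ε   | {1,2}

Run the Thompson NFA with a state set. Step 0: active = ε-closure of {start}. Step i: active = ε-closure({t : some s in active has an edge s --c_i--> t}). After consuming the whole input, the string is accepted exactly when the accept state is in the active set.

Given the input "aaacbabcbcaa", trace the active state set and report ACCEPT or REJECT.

initial (ε-close {0}): {0,1,2}
'a' @ 1: {3,4}
'a' @ 2: {}  — no active states
rest 'acbabcbcaa' ignored (set empty)
final: {}; accept 1 not in set

Answer: REJECT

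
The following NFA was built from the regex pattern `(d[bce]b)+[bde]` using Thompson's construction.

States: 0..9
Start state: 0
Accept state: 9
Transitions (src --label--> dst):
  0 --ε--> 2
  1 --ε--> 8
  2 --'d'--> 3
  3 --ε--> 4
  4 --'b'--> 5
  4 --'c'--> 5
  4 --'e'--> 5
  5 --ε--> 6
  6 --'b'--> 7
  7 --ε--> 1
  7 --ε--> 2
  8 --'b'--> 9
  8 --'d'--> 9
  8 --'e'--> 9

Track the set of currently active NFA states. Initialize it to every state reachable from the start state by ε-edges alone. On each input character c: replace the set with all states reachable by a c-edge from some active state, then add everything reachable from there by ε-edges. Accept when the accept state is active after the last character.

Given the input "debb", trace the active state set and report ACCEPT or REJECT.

initial (ε-close {0}): {0,2}
'd' @ 1: {3,4}
'e' @ 2: {5,6}
'b' @ 3: {1,2,7,8}
'b' @ 4: {9}  [accepting]
end set {9} — state 9 in

Answer: ACCEPT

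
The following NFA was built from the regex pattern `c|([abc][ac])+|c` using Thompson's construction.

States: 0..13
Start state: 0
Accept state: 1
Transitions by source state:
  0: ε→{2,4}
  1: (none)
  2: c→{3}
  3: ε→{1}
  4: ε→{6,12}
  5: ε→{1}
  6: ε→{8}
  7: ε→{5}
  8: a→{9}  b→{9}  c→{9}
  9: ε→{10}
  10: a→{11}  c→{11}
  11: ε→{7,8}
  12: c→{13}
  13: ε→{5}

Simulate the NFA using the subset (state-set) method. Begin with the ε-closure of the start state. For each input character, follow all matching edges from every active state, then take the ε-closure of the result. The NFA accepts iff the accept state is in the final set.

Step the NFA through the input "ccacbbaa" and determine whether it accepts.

Answer: REJECT

Trace:
S₀ = ε-closure({0}) = {0,2,4,6,8,12}
'c' @ 1: {1,3,5,9,10,13}  [accepting]
'c' @ 2: {1,5,7,8,11}  [accepting]
'a' @ 3: {9,10}
'c' @ 4: {1,5,7,8,11}  [accepting]
'b' @ 5: {9,10}
'b' @ 6: {}  — dead — no transitions
rest 'aa' ignored (set empty)
final: {}; accept 1 not in set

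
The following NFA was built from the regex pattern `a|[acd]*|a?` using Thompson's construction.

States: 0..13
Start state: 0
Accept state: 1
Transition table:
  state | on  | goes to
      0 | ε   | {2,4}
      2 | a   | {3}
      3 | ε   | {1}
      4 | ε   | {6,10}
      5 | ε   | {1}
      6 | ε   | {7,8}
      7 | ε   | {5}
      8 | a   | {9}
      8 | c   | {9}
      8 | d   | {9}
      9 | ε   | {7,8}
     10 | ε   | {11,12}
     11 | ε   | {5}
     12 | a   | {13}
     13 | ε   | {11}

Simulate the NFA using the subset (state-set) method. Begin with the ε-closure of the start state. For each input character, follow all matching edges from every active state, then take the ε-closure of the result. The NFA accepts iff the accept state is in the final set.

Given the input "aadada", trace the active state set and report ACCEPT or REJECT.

Answer: ACCEPT

Derivation:
start: ε-closure({0}) = {0,1,2,4,5,6,7,8,10,11,12}
'a' @ 1: {1,3,5,7,8,9,11,13}  ✓accept
'a' @ 2: {1,5,7,8,9}  ✓accept
'd' @ 3: {1,5,7,8,9}  ✓accept
'a' @ 4: {1,5,7,8,9}  ✓accept
'd' @ 5: {1,5,7,8,9}  ✓accept
'a' @ 6: {1,5,7,8,9}  ✓accept
end set {1,5,7,8,9} — state 1 in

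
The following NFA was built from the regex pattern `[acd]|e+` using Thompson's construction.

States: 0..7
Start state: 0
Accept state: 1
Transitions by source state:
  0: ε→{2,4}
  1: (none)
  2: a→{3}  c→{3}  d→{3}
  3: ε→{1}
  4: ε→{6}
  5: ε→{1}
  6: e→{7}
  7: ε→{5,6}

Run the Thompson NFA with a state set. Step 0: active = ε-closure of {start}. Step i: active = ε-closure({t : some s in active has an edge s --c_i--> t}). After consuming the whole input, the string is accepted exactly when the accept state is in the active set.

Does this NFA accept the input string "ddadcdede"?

initial (ε-close {0}): {0,2,4,6}
'd' @ 1: {1,3}  ✓accept
'd' @ 2: {}  — no active states
rest 'adcdede' ignored (set empty)
after full input: {}  (accept=1 not in)

Answer: REJECT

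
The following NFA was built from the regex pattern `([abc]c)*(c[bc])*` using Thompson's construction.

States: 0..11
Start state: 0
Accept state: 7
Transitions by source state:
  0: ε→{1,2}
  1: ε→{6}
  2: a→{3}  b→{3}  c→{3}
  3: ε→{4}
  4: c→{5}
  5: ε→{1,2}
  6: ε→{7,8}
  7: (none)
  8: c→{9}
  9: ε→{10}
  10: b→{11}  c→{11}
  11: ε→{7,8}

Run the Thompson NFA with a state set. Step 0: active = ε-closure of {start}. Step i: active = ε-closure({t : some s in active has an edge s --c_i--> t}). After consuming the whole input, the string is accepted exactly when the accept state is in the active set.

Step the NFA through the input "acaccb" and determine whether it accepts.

Answer: ACCEPT

Derivation:
S₀ = ε-closure({0}) = {0,1,2,6,7,8}
'a' @ 1: {3,4}
'c' @ 2: {1,2,5,6,7,8}  ✓accept
'a' @ 3: {3,4}
'c' @ 4: {1,2,5,6,7,8}  ✓accept
'c' @ 5: {3,4,9,10}
'b' @ 6: {7,8,11}  ✓accept
end set {7,8,11} — state 7 in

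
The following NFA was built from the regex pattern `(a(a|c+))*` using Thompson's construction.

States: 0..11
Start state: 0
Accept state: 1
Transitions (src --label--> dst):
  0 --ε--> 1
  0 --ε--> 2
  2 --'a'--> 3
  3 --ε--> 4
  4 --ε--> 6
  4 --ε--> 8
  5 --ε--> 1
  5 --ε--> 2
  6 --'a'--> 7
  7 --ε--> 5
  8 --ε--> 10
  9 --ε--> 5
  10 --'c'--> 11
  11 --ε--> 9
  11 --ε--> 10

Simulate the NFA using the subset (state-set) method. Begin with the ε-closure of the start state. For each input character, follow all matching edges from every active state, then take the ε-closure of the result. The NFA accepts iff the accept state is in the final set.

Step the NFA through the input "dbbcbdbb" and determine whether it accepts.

S₀ = ε-closure({0}) = {0,1,2}
'd' @ 1: {}  — dead — no transitions
rest 'bbcbdbb' ignored (set empty)
after full input: {}  (accept=1 not in)

Answer: REJECT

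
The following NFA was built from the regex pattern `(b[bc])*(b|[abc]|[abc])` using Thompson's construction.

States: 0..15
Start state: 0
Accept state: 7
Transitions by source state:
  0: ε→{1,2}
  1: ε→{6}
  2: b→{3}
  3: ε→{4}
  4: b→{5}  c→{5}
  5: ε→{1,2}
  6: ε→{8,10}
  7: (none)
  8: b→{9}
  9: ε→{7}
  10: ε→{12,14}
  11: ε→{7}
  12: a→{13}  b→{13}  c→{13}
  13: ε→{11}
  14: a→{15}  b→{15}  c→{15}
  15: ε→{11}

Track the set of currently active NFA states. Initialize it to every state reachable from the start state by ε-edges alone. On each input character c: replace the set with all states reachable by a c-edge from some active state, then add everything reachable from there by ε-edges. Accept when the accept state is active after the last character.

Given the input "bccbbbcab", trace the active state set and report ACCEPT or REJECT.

Answer: REJECT

Steps:
S₀ = ε-closure({0}) = {0,1,2,6,8,10,12,14}
'b' @ 1: {3,4,7,9,11,13,15}  (accept∈set)
'c' @ 2: {1,2,5,6,8,10,12,14}
'c' @ 3: {7,11,13,15}  (accept∈set)
'b' @ 4: {}  — dead — no transitions
rest 'bbcab' ignored (set empty)
end set {} — state 7 not in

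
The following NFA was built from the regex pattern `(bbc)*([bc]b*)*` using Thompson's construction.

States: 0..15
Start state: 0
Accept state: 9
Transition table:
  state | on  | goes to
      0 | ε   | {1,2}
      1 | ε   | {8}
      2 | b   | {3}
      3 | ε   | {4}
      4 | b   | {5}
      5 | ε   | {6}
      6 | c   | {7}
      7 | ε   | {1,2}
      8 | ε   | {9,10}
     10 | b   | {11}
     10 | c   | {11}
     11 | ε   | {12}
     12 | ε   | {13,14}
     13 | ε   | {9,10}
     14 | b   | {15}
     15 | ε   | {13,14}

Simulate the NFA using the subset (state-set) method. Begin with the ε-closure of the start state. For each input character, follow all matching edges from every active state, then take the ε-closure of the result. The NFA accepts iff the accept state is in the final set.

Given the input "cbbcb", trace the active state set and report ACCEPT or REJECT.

start: ε-closure({0}) = {0,1,2,8,9,10}
'c' @ 1: {9,10,11,12,13,14}  [accepting]
'b' @ 2: {9,10,11,12,13,14,15}  [accepting]
'b' @ 3: {9,10,11,12,13,14,15}  [accepting]
'c' @ 4: {9,10,11,12,13,14}  [accepting]
'b' @ 5: {9,10,11,12,13,14,15}  [accepting]
final: {9,10,11,12,13,14,15}; accept 9 in set

Answer: ACCEPT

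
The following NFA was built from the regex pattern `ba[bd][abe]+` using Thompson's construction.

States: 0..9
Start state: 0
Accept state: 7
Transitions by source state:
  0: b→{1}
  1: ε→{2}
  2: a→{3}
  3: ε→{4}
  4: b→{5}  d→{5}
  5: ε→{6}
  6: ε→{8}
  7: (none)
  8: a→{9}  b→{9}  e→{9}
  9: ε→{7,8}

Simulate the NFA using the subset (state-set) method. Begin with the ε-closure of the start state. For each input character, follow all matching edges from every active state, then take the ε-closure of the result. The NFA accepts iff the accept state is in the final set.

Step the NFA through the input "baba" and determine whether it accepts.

start: ε-closure({0}) = {0}
'b' @ 1: {1,2}
'a' @ 2: {3,4}
'b' @ 3: {5,6,8}
'a' @ 4: {7,8,9}  ✓accept
after full input: {7,8,9}  (accept=7 in)

Answer: ACCEPT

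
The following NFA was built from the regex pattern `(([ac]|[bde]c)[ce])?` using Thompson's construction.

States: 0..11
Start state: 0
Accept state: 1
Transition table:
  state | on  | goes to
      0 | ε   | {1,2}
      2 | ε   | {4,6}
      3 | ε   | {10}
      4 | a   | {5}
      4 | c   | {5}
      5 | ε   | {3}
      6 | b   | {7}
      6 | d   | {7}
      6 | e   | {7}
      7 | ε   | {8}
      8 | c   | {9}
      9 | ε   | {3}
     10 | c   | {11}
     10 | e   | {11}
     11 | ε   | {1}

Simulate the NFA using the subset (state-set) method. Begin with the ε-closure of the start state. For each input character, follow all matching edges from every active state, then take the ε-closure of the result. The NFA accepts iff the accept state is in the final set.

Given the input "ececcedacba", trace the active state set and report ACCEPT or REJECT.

initial (ε-close {0}): {0,1,2,4,6}
'e' @ 1: {7,8}
'c' @ 2: {3,9,10}
'e' @ 3: {1,11}  (accept∈set)
'c' @ 4: {}  — state set empty
rest 'cedacba' ignored (set empty)
final: {}; accept 1 not in set

Answer: REJECT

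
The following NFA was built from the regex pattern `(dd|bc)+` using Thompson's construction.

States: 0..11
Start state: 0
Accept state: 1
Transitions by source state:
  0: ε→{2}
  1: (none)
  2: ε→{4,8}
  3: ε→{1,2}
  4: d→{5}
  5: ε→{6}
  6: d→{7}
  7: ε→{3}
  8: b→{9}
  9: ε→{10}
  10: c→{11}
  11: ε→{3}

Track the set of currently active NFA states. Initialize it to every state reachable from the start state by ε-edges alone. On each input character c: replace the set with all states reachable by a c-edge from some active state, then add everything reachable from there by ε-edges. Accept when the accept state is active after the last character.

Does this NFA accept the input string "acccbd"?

start: ε-closure({0}) = {0,2,4,8}
'a' @ 1: {}  — state set empty
rest 'cccbd' ignored (set empty)
after full input: {}  (accept=1 not in)

Answer: REJECT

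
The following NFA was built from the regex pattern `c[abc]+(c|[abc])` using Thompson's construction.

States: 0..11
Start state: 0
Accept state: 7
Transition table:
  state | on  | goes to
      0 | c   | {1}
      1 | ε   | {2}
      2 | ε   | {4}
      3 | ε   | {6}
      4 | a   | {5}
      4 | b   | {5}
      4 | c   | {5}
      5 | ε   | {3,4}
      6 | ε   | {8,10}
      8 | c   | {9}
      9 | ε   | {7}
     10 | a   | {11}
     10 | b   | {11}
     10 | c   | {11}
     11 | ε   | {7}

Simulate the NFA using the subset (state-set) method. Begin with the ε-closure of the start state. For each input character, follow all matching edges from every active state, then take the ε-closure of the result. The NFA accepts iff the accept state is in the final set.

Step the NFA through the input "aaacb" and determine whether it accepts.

initial (ε-close {0}): {0}
'a' @ 1: {}  — no active states
rest 'aacb' ignored (set empty)
after full input: {}  (accept=7 not in)

Answer: REJECT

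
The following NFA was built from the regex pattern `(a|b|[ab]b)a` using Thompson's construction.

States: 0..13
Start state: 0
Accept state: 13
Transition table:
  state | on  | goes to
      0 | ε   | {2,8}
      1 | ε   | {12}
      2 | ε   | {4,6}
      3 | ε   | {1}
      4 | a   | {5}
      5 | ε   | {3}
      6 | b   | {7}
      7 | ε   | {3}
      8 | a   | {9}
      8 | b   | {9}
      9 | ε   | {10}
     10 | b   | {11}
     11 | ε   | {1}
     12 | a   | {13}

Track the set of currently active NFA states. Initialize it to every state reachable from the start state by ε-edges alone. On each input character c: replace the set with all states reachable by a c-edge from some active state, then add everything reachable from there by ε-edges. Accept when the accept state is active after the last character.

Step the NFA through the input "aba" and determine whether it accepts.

Answer: ACCEPT

Derivation:
initial (ε-close {0}): {0,2,4,6,8}
'a' @ 1: {1,3,5,9,10,12}
'b' @ 2: {1,11,12}
'a' @ 3: {13}  ✓accept
end set {13} — state 13 in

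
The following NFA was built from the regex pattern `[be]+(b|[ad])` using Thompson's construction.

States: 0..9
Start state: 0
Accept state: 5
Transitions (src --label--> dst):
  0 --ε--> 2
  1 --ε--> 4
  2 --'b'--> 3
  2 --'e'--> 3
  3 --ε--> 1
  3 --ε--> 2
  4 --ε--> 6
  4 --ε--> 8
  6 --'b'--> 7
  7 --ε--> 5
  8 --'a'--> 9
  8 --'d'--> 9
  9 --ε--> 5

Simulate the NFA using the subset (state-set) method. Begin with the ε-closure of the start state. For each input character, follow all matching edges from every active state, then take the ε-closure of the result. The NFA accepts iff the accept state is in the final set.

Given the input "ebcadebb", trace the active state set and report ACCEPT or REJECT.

Answer: REJECT

Derivation:
S₀ = ε-closure({0}) = {0,2}
'e' @ 1: {1,2,3,4,6,8}
'b' @ 2: {1,2,3,4,5,6,7,8}  ✓accept
'c' @ 3: {}  — dead — no transitions
rest 'adebb' ignored (set empty)
final: {}; accept 5 not in set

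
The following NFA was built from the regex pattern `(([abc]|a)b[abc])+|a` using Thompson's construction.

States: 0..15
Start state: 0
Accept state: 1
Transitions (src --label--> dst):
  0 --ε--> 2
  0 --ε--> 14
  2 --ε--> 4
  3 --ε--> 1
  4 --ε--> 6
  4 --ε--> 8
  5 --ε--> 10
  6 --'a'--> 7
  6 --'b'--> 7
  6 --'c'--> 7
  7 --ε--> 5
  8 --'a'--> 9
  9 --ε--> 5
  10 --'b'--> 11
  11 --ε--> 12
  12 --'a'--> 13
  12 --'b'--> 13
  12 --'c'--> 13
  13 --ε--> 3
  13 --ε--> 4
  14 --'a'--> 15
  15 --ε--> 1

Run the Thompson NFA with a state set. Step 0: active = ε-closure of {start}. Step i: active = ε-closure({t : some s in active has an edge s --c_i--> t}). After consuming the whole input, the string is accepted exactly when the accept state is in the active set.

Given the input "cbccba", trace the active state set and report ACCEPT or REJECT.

Answer: ACCEPT

Trace:
S₀ = ε-closure({0}) = {0,2,4,6,8,14}
'c' @ 1: {5,7,10}
'b' @ 2: {11,12}
'c' @ 3: {1,3,4,6,8,13}  (accept∈set)
'c' @ 4: {5,7,10}
'b' @ 5: {11,12}
'a' @ 6: {1,3,4,6,8,13}  (accept∈set)
end set {1,3,4,6,8,13} — state 1 in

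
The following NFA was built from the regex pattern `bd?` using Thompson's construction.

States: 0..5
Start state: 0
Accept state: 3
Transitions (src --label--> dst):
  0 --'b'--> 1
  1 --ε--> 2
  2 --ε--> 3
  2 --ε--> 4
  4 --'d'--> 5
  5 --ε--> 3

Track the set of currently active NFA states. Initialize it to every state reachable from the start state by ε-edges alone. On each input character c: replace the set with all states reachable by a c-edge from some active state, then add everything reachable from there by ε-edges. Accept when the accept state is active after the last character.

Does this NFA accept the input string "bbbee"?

Answer: REJECT

Steps:
S₀ = ε-closure({0}) = {0}
'b' @ 1: {1,2,3,4}  (accept∈set)
'b' @ 2: {}  — dead — no transitions
rest 'bee' ignored (set empty)
final: {}; accept 3 not in set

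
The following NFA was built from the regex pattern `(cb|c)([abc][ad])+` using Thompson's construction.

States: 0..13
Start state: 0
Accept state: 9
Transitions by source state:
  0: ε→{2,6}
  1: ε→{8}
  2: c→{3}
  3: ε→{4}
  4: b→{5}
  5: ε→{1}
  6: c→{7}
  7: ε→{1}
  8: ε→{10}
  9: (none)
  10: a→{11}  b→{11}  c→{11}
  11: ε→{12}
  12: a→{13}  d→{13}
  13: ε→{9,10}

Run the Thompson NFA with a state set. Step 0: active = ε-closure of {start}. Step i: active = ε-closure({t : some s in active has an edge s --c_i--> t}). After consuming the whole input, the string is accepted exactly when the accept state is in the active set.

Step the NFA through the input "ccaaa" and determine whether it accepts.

Answer: ACCEPT

Trace:
start: ε-closure({0}) = {0,2,6}
'c' @ 1: {1,3,4,7,8,10}
'c' @ 2: {11,12}
'a' @ 3: {9,10,13}  [accepting]
'a' @ 4: {11,12}
'a' @ 5: {9,10,13}  [accepting]
after full input: {9,10,13}  (accept=9 in)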